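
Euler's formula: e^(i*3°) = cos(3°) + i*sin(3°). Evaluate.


cos(3°) = 0.9986
sin(3°) = 0.0523

e^(i*3°) = 0.9986 + 0.0523i


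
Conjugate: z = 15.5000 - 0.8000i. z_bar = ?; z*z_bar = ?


z_bar = 15.5000 + 0.8000i
z*z_bar = 15.5^2 + (-0.8)^2 = 240.25 + 0.64 = 240.89

z_bar = 15.5000 + 0.8000i, z*z_bar = 240.89


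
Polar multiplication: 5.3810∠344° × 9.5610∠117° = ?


r = 5.3810 * 9.5610 = 51.4477
theta = 344° + 117° = 461° = 101° (mod 360)

51.4477 cis(101°)


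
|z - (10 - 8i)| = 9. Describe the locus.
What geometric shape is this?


|z - z0| = r is a circle with center z0 and radius r.
Center = (10, -8), radius = 9

Circle with center (10, -8) and radius 9


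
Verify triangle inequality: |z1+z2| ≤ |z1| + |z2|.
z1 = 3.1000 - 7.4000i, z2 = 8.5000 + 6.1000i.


|z1| = sqrt(3.1^2 + (-7.4)^2) = sqrt(64.37) = 8.0231
|z2| = sqrt(8.5^2 + 6.1^2) = sqrt(109.46) = 10.4623
z1+z2 = 11.6000 - 1.3000i
|z1+z2| = sqrt(136.25) = 11.6726
|z1|+|z2| = 8.0231 + 10.4623 = 18.4854

|z1+z2| = 11.6726 ≤ |z1|+|z2| = 18.4854 (verified)


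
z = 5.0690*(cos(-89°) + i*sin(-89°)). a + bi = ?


a = 5.0690*cos(-89°) = 5.0690*0.01745 = 0.0885
b = 5.0690*sin(-89°) = 5.0690*(-0.99985) = -5.0682

0.0885 - 5.0682i


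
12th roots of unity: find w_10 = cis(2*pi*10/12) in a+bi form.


Angle = 360*10/12 = 300°
a = cos(300°) = 0.5000
b = sin(300°) = -0.8660

0.5000 - 0.8660i


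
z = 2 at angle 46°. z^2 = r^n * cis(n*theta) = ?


r^2 = 2^2 = 4
n*theta = 2*46° = 92° = 92° (mod 360)
a = 4*cos(92°) = -0.1396
b = 4*sin(92°) = 3.9976

4 cis(92°) = -0.1396 + 3.9976i


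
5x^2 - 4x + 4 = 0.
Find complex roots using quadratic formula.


disc = (-4)^2 - 4*5*4 = 16 - 80 = -64
sqrt(|disc|) = sqrt(64) = 8.0000
Real part = 4/(2*5) = 0.4000
Imag part = 8.0000/(2*5) = 0.8000

0.4000 ± 0.8000i


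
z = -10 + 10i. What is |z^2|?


|z| = sqrt(100+100) = sqrt(200) = 14.1421
|z^2| = |z|^2 = (sqrt(200))^2 = 200

|z^2| = 200


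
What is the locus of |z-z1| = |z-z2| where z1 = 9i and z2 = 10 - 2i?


Equal distances means the locus is the perpendicular bisector of z1 and z2.
Midpoint = ((0+10)/2, (9+(-2))/2) = (5.0000, 3.5000)

Perpendicular bisector through (5.0000, 3.5000)


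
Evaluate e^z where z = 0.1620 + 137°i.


e^0.1620 = 1.17586
cos(137°) = -0.7314
sin(137°) = 0.682
Real = 1.17586*(-0.7314) = -0.8600
Imag = 1.17586*0.682 = 0.8019

-0.8600 + 0.8019i


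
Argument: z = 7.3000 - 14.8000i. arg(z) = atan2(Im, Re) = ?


Re = 7.3, Im = -14.8
arg = atan2(-14.8, 7.3) = -63.7455 degrees

arg(z) = -63.7455 degrees


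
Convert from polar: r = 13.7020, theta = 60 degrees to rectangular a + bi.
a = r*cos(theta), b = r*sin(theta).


a = 13.7020*cos(60°) = 13.7020*0.5 = 6.8510
b = 13.7020*sin(60°) = 13.7020*0.86603 = 11.8663

6.8510 + 11.8663i


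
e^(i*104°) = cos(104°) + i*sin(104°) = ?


cos(104°) = -0.2419
sin(104°) = 0.9703

e^(i*104°) = -0.2419 + 0.9703i


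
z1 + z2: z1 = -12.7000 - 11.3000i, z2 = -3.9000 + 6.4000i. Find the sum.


Real: -12.7 - 3.9 = -16.6
Imag: -11.3 + 6.4 = -4.9

-16.6000 - 4.9000i


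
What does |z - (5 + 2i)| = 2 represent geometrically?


|z - z0| = r is a circle with center z0 and radius r.
Center = (5, 2), radius = 2

Circle with center (5, 2) and radius 2


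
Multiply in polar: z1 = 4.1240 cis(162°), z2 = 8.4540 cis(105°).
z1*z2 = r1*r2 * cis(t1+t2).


r = 4.1240 * 8.4540 = 34.8643
theta = 162° + 105° = 267° = 267° (mod 360)

34.8643 cis(267°)


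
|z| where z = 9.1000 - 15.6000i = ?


|z| = sqrt(9.1^2 + (-15.6)^2) = sqrt(82.81 + 243.36) = sqrt(326.17) = 18.0602

|z| = 18.0602


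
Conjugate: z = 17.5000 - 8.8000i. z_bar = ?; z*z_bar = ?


z_bar = 17.5000 + 8.8000i
z*z_bar = 17.5^2 + (-8.8)^2 = 306.25 + 77.44 = 383.69

z_bar = 17.5000 + 8.8000i, z*z_bar = 383.69


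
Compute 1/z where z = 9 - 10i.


|z|^2 = 81+100 = 181
1/z = (9 + 10i)/181

1/z = 0.0497 + 0.0552i


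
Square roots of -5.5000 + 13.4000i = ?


|z| = sqrt(30.25+179.56) = 14.4848
sqrt((|z|+a)/2) = sqrt((14.4848+(-5.5))/2) = sqrt(4.4924) = 2.1195
sqrt((|z|-a)/2) = sqrt((14.4848-(-5.5))/2) = sqrt(9.9924) = 3.1611

±(2.1195 + 3.1611i) i.e. 2.1195 + 3.1611i and -2.1195 - 3.1611i


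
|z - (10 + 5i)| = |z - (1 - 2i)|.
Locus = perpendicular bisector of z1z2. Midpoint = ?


Equal distances means the locus is the perpendicular bisector of z1 and z2.
Midpoint = ((10+1)/2, (5+(-2))/2) = (5.5000, 1.5000)

Perpendicular bisector through (5.5000, 1.5000)


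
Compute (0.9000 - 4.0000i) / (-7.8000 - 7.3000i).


Conjugate of z2 = -7.8000 + 7.3000i
Numerator: (0.9000 - 4.0000i)(-7.8000 + 7.3000i) = 22.1800 + 37.7700i
Denominator: (-7.8)^2 + (-7.3)^2 = 114.13
Result = (22.1800 + 37.7700i)/114.13

0.1943 + 0.3309i


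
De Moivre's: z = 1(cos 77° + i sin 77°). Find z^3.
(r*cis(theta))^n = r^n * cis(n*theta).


r^3 = 1^3 = 1
n*theta = 3*77° = 231° = 231° (mod 360)
a = 1*cos(231°) = -0.6293
b = 1*sin(231°) = -0.7771

1 cis(231°) = -0.6293 - 0.7771i


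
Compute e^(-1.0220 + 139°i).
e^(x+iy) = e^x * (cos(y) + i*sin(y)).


e^-1.0220 = 0.3599
cos(139°) = -0.7547
sin(139°) = 0.6561
Real = 0.3599*(-0.7547) = -0.2716
Imag = 0.3599*0.6561 = 0.2361

-0.2716 + 0.2361i


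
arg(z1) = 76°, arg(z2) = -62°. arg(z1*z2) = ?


arg(z1*z2) = 76° - 62° = 14°
Normalized to (-180°, 180°]: 14°

14°


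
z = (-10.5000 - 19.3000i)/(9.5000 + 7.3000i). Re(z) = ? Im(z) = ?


Multiply by conjugate: (-10.5000 - 19.3000i)(9.5000 - 7.3000i) / (9.5^2 + 7.3^2)
Numerator real = -10.5*9.5 - (19.3)*7.3 = -240.64
Numerator imag = -19.3*9.5 - (-10.5)*7.3 = -106.7
Denominator = 143.54
Re(z) = -240.64/143.54 = -1.6765
Im(z) = -106.7/143.54 = -0.7433

Re(z) = -1.6765, Im(z) = -0.7433


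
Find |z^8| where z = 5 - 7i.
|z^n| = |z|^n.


|z| = sqrt(25+49) = sqrt(74) = 8.6023
|z^8| = |z|^8 = (sqrt(74))^8 = 74^4 = 29986576

|z^8| = 29986576


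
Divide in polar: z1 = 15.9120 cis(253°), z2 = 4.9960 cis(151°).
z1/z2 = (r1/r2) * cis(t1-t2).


r = 15.9120 / 4.9960 = 3.1849
theta = 253° - 151° = 102° = 102° (mod 360)

3.1849 cis(102°)


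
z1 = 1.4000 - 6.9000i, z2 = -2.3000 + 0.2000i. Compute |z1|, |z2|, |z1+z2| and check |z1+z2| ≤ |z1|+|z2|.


|z1| = sqrt(1.4^2 + (-6.9)^2) = sqrt(49.57) = 7.0406
|z2| = sqrt((-2.3)^2 + 0.2^2) = sqrt(5.33) = 2.3087
z1+z2 = -0.9000 - 6.7000i
|z1+z2| = sqrt(45.7) = 6.7602
|z1|+|z2| = 7.0406 + 2.3087 = 9.3493

|z1+z2| = 6.7602 ≤ |z1|+|z2| = 9.3493 (verified)


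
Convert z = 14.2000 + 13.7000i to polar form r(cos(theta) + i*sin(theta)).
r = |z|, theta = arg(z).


r = sqrt(201.64+187.69) = sqrt(389.33) = 19.7314
theta = atan2(13.7, 14.2) = 43.9733 degrees

r = 19.7314, theta = 43.9733 degrees


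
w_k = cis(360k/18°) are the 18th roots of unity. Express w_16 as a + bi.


Angle = 360*16/18 = 320°
a = cos(320°) = 0.7660
b = sin(320°) = -0.6428

0.7660 - 0.6428i


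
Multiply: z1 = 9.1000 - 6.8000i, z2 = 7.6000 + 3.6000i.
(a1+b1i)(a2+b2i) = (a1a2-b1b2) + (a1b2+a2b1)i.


Real = 9.1*7.6 - (-6.8)*3.6 = 69.16 - (-24.48) = 93.64
Imag = 9.1*3.6 + 7.6*(-6.8) = 32.76 - (51.68) = -18.92

93.6400 - 18.9200i


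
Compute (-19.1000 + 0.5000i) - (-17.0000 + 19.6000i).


Real: -19.1 + 17 = -2.1
Imag: 0.5 - 19.6 = -19.1

-2.1000 - 19.1000i


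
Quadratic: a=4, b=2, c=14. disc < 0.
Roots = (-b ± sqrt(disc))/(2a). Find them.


disc = 2^2 - 4*4*14 = 4 - 224 = -220
sqrt(|disc|) = sqrt(220) = 14.8324
Real part = -2/(2*4) = -0.2500
Imag part = 14.8324/(2*4) = 1.8540

-0.2500 ± 1.8540i


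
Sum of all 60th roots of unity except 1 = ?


With w = e^(2*pi*i/60), all 60 of the 60th roots of unity w^0 = 1, w, ..., w^(59) sum to 0: 1 + w + ... + w^(59) = (1 - w^60)/(1 - w) = 0 since w^60 = 1, w ≠ 1.
Removing the root 1: w + w^2 + ... + w^(59) = 0 - 1 = -1

Sum = -1


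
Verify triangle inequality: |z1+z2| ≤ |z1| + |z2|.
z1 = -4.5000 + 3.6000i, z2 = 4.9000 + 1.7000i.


|z1| = sqrt((-4.5)^2 + 3.6^2) = sqrt(33.21) = 5.7628
|z2| = sqrt(4.9^2 + 1.7^2) = sqrt(26.9) = 5.1865
z1+z2 = 0.4000 + 5.3000i
|z1+z2| = sqrt(28.25) = 5.3151
|z1|+|z2| = 5.7628 + 5.1865 = 10.9493

|z1+z2| = 5.3151 ≤ |z1|+|z2| = 10.9493 (verified)


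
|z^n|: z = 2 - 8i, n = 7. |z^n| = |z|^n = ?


|z| = sqrt(4+64) = sqrt(68) = 8.2462
|z^7| = |z|^7 = (sqrt(68))^7 = 68^3 * sqrt(68) = 314432*sqrt(68)

|z^7| = 314432*sqrt(68) ≈ 2592872.6961


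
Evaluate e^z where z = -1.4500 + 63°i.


e^-1.4500 = 0.2346
cos(63°) = 0.454
sin(63°) = 0.891
Real = 0.2346*0.454 = 0.1065
Imag = 0.2346*0.891 = 0.2090

0.1065 + 0.2090i


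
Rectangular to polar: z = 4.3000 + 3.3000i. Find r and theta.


r = sqrt(18.49+10.89) = sqrt(29.38) = 5.4203
theta = atan2(3.3, 4.3) = 37.5041 degrees

r = 5.4203, theta = 37.5041 degrees


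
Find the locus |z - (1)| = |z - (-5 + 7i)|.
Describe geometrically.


Equal distances means the locus is the perpendicular bisector of z1 and z2.
Midpoint = ((1+(-5))/2, (0+7)/2) = (-2.0000, 3.5000)

Perpendicular bisector through (-2.0000, 3.5000)


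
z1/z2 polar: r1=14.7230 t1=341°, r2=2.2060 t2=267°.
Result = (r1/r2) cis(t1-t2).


r = 14.7230 / 2.2060 = 6.6741
theta = 341° - 267° = 74° = 74° (mod 360)

6.6741 cis(74°)


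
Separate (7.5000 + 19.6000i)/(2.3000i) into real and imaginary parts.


Multiply by conjugate: (7.5000 + 19.6000i)(-2.3000i) / (0^2 + 2.3^2)
Numerator real = 7.5*0 + 19.6*2.3 = 45.08
Numerator imag = 19.6*0 - 7.5*2.3 = -17.25
Denominator = 5.29
Re(z) = 45.08/5.29 = 8.5217
Im(z) = -17.25/5.29 = -3.2609

Re(z) = 8.5217, Im(z) = -3.2609


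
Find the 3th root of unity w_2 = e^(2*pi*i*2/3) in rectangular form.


Angle = 360*2/3 = 240°
a = cos(240°) = -0.5000
b = sin(240°) = -0.8660

-0.5000 - 0.8660i


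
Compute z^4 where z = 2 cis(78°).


r^4 = 2^4 = 16
n*theta = 4*78° = 312° = 312° (mod 360)
a = 16*cos(312°) = 10.7061
b = 16*sin(312°) = -11.8903

16 cis(312°) = 10.7061 - 11.8903i


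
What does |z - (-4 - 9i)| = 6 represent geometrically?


|z - z0| = r is a circle with center z0 and radius r.
Center = (-4, -9), radius = 6

Circle with center (-4, -9) and radius 6


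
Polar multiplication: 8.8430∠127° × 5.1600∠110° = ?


r = 8.8430 * 5.1600 = 45.6299
theta = 127° + 110° = 237° = 237° (mod 360)

45.6299 cis(237°)


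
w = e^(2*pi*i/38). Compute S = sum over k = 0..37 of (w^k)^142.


The roots are w_k = w^k with w = e^(2*pi*i/38), and (w^k)^142 = (w^142)^k.
So S = 1 + u + u^2 + ... + u^(37) with u = w^142.
142 = 3*38 + 28, so 142 is not a multiple of 38: u = (w^38)^3 * w^28 = w^28 ≠ 1 (w is a primitive 38th root), while u^38 = (w^38)^142 = 1.
Geometric series: S = (1 - u^38)/(1 - u) = (1 - 1)/(1 - u) = 0

S = 0


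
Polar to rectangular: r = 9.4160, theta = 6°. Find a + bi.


a = 9.4160*cos(6°) = 9.4160*0.99452 = 9.3644
b = 9.4160*sin(6°) = 9.4160*0.104528 = 0.9842

9.3644 + 0.9842i


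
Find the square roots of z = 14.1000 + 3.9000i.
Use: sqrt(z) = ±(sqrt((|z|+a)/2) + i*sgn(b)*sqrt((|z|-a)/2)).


|z| = sqrt(198.81+15.21) = 14.6294
sqrt((|z|+a)/2) = sqrt((14.6294+14.1)/2) = sqrt(14.3647) = 3.7901
sqrt((|z|-a)/2) = sqrt((14.6294-14.1)/2) = sqrt(0.2647) = 0.5145

±(3.7901 + 0.5145i) i.e. 3.7901 + 0.5145i and -3.7901 - 0.5145i


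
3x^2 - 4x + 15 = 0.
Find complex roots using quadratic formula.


disc = (-4)^2 - 4*3*15 = 16 - 180 = -164
sqrt(|disc|) = sqrt(164) = 12.8062
Real part = 4/(2*3) = 0.6667
Imag part = 12.8062/(2*3) = 2.1344

0.6667 ± 2.1344i


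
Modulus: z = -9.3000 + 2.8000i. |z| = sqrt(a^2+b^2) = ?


|z| = sqrt((-9.3)^2 + 2.8^2) = sqrt(86.49 + 7.84) = sqrt(94.33) = 9.7124

|z| = 9.7124


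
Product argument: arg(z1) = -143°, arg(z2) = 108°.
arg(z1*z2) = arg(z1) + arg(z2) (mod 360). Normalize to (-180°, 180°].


arg(z1*z2) = -143° + 108° = -35°
Normalized to (-180°, 180°]: -35°

-35°


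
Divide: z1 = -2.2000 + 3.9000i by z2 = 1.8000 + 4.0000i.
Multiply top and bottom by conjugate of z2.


Conjugate of z2 = 1.8000 - 4.0000i
Numerator: (-2.2000 + 3.9000i)(1.8000 - 4.0000i) = 11.6400 + 15.8200i
Denominator: 1.8^2 + 4^2 = 19.24
Result = (11.6400 + 15.8200i)/19.24

0.6050 + 0.8222i


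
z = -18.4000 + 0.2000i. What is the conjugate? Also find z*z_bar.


z_bar = -18.4000 - 0.2000i
z*z_bar = (-18.4)^2 + 0.2^2 = 338.56 + 0.04 = 338.6

z_bar = -18.4000 - 0.2000i, z*z_bar = 338.6


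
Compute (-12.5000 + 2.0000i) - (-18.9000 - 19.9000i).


Real: -12.5 + 18.9 = 6.4
Imag: 2 + 19.9 = 21.9

6.4000 + 21.9000i


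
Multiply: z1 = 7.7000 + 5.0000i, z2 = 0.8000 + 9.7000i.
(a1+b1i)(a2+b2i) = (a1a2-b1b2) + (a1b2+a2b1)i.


Real = 7.7*0.8 - 5*9.7 = 6.16 - 48.5 = -42.34
Imag = 7.7*9.7 + 0.8*5 = 74.69 + 4 = 78.69

-42.3400 + 78.6900i


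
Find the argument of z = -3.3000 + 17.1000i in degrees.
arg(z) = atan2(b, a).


Re = -3.3, Im = 17.1
arg = atan2(17.1, -3.3) = 100.9228 degrees

arg(z) = 100.9228 degrees


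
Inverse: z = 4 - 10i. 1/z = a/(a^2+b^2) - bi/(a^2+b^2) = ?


|z|^2 = 16+100 = 116
1/z = (4 + 10i)/116

1/z = 0.0345 + 0.0862i


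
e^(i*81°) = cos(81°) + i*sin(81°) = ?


cos(81°) = 0.1564
sin(81°) = 0.9877

e^(i*81°) = 0.1564 + 0.9877i


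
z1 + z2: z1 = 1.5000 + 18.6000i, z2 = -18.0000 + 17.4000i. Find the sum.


Real: 1.5 - 18 = -16.5
Imag: 18.6 + 17.4 = 36

-16.5000 + 36.0000i


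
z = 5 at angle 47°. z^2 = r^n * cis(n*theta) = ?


r^2 = 5^2 = 25
n*theta = 2*47° = 94° = 94° (mod 360)
a = 25*cos(94°) = -1.7439
b = 25*sin(94°) = 24.9391

25 cis(94°) = -1.7439 + 24.9391i


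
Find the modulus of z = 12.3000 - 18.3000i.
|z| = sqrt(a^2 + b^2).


|z| = sqrt(12.3^2 + (-18.3)^2) = sqrt(151.29 + 334.89) = sqrt(486.18) = 22.0495

|z| = 22.0495


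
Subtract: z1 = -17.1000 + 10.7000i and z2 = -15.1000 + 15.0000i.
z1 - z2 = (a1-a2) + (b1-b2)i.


Real: -17.1 + 15.1 = -2
Imag: 10.7 - 15 = -4.3

-2.0000 - 4.3000i


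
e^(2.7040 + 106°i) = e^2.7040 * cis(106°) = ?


e^2.7040 = 14.93937
cos(106°) = -0.275637
sin(106°) = 0.96126
Real = 14.93937*(-0.275637) = -4.1178
Imag = 14.93937*0.96126 = 14.3606

-4.1178 + 14.3606i


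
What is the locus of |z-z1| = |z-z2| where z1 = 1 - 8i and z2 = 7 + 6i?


Equal distances means the locus is the perpendicular bisector of z1 and z2.
Midpoint = ((1+7)/2, (-8+6)/2) = (4.0000, -1.0000)

Perpendicular bisector through (4.0000, -1.0000)


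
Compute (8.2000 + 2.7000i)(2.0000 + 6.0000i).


Real = 8.2*2 - 2.7*6 = 16.4 - 16.2 = 0.2
Imag = 8.2*6 + 2*2.7 = 49.2 + 5.4 = 54.6

0.2000 + 54.6000i


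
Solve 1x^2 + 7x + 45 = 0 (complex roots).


disc = 7^2 - 4*1*45 = 49 - 180 = -131
sqrt(|disc|) = sqrt(131) = 11.4455
Real part = -7/(2*1) = -3.5000
Imag part = 11.4455/(2*1) = 5.7228

-3.5000 ± 5.7228i


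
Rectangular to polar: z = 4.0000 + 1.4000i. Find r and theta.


r = sqrt(16+1.96) = sqrt(17.96) = 4.2379
theta = atan2(1.4, 4) = 19.2900 degrees

r = 4.2379, theta = 19.2900 degrees


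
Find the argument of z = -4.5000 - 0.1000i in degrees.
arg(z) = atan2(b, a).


Re = -4.5, Im = -0.1
arg = atan2(-0.1, -4.5) = -178.7270 degrees

arg(z) = -178.7270 degrees


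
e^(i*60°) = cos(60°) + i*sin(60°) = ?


cos(60°) = 0.5000
sin(60°) = 0.8660

e^(i*60°) = 0.5000 + 0.8660i


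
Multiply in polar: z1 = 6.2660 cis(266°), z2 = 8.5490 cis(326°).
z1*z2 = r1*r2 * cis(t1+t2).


r = 6.2660 * 8.5490 = 53.5680
theta = 266° + 326° = 592° = 232° (mod 360)

53.5680 cis(232°)


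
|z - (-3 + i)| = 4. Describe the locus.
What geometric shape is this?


|z - z0| = r is a circle with center z0 and radius r.
Center = (-3, 1), radius = 4

Circle with center (-3, 1) and radius 4


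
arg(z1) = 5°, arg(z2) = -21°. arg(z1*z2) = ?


arg(z1*z2) = 5° - 21° = -16°
Normalized to (-180°, 180°]: -16°

-16°


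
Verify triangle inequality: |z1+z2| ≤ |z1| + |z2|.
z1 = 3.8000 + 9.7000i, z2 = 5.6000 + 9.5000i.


|z1| = sqrt(3.8^2 + 9.7^2) = sqrt(108.53) = 10.4178
|z2| = sqrt(5.6^2 + 9.5^2) = sqrt(121.61) = 11.0277
z1+z2 = 9.4000 + 19.2000i
|z1+z2| = sqrt(457) = 21.3776
|z1|+|z2| = 10.4178 + 11.0277 = 21.4455

|z1+z2| = 21.3776 ≤ |z1|+|z2| = 21.4455 (verified)


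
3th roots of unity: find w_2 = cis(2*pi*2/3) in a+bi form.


Angle = 360*2/3 = 240°
a = cos(240°) = -0.5000
b = sin(240°) = -0.8660

-0.5000 - 0.8660i


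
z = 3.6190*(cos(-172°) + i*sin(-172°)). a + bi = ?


a = 3.6190*cos(-172°) = 3.6190*(-0.99027) = -3.5838
b = 3.6190*sin(-172°) = 3.6190*(-0.13917) = -0.5037

-3.5838 - 0.5037i


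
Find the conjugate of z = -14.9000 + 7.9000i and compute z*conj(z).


z_bar = -14.9000 - 7.9000i
z*z_bar = (-14.9)^2 + 7.9^2 = 222.01 + 62.41 = 284.42

z_bar = -14.9000 - 7.9000i, z*z_bar = 284.42


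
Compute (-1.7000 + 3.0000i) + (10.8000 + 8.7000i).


Real: -1.7 + 10.8 = 9.1
Imag: 3 + 8.7 = 11.7

9.1000 + 11.7000i


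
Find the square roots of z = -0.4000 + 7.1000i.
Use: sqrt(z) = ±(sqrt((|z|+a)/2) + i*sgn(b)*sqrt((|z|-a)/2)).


|z| = sqrt(0.16+50.41) = 7.1113
sqrt((|z|+a)/2) = sqrt((7.1113+(-0.4))/2) = sqrt(3.3556) = 1.8318
sqrt((|z|-a)/2) = sqrt((7.1113-(-0.4))/2) = sqrt(3.7556) = 1.9379

±(1.8318 + 1.9379i) i.e. 1.8318 + 1.9379i and -1.8318 - 1.9379i


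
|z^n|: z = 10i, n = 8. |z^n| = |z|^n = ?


|z| = sqrt(0+100) = sqrt(100) = 10
|z^8| = |z|^8 = 10^8 = 100000000

|z^8| = 100000000


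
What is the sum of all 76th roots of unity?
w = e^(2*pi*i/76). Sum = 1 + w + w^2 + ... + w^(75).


The sum of all 76th roots of unity is 0.
Geometric series: (1 - w^76)/(1 - w) = (1-1)/(1-w) = 0 since w^76 = 1, w ≠ 1.
Alternatively: coefficient of z^75 in z^76 - 1 is 0.

0


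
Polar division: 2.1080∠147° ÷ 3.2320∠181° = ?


r = 2.1080 / 3.2320 = 0.6522
theta = 147° - 181° = -34° = 326° (mod 360)

0.6522 cis(326°)


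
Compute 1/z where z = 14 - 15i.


|z|^2 = 196+225 = 421
1/z = (14 + 15i)/421

1/z = 0.0333 + 0.0356i


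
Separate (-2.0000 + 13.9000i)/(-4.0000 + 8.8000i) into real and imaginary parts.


Multiply by conjugate: (-2.0000 + 13.9000i)(-4.0000 - 8.8000i) / ((-4)^2 + 8.8^2)
Numerator real = -2*(-4) + 13.9*8.8 = 130.32
Numerator imag = 13.9*(-4) - (-2)*8.8 = -38
Denominator = 93.44
Re(z) = 130.32/93.44 = 1.3947
Im(z) = -38/93.44 = -0.4067

Re(z) = 1.3947, Im(z) = -0.4067


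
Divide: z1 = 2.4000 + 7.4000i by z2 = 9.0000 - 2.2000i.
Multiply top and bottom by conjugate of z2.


Conjugate of z2 = 9.0000 + 2.2000i
Numerator: (2.4000 + 7.4000i)(9.0000 + 2.2000i) = 5.3200 + 71.8800i
Denominator: 9^2 + (-2.2)^2 = 85.84
Result = (5.3200 + 71.8800i)/85.84

0.0620 + 0.8374i


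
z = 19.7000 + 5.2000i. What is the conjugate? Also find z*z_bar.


z_bar = 19.7000 - 5.2000i
z*z_bar = 19.7^2 + 5.2^2 = 388.09 + 27.04 = 415.13

z_bar = 19.7000 - 5.2000i, z*z_bar = 415.13


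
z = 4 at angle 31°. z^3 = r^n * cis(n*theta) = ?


r^3 = 4^3 = 64
n*theta = 3*31° = 93° = 93° (mod 360)
a = 64*cos(93°) = -3.3495
b = 64*sin(93°) = 63.9123

64 cis(93°) = -3.3495 + 63.9123i


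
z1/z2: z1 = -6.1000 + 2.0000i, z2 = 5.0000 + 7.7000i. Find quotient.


Conjugate of z2 = 5.0000 - 7.7000i
Numerator: (-6.1000 + 2.0000i)(5.0000 - 7.7000i) = -15.1000 + 56.9700i
Denominator: 5^2 + 7.7^2 = 84.29
Result = (-15.1000 + 56.9700i)/84.29

-0.1791 + 0.6759i


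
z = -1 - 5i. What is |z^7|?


|z| = sqrt(1+25) = sqrt(26) = 5.0990
|z^7| = |z|^7 = (sqrt(26))^7 = 26^3 * sqrt(26) = 17576*sqrt(26)

|z^7| = 17576*sqrt(26) ≈ 89620.3670


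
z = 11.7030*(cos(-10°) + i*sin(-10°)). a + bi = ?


a = 11.7030*cos(-10°) = 11.7030*0.98481 = 11.5252
b = 11.7030*sin(-10°) = 11.7030*(-0.17365) = -2.0322

11.5252 - 2.0322i


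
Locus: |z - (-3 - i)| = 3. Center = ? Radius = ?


|z - z0| = r is a circle with center z0 and radius r.
Center = (-3, -1), radius = 3

Circle with center (-3, -1) and radius 3


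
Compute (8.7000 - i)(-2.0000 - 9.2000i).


Real = 8.7*(-2) - (-1)*(-9.2) = -17.4 - 9.2 = -26.6
Imag = 8.7*(-9.2) - (2)*(-1) = -80.04 + 2 = -78.04

-26.6000 - 78.0400i


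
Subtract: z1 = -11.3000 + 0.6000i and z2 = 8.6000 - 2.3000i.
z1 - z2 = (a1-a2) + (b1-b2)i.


Real: -11.3 - 8.6 = -19.9
Imag: 0.6 + 2.3 = 2.9

-19.9000 + 2.9000i


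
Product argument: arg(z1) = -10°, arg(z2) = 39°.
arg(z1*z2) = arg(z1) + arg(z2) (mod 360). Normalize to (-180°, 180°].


arg(z1*z2) = -10° + 39° = 29°
Normalized to (-180°, 180°]: 29°

29°


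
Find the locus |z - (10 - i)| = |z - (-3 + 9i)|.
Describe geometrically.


Equal distances means the locus is the perpendicular bisector of z1 and z2.
Midpoint = ((10+(-3))/2, (-1+9)/2) = (3.5000, 4.0000)

Perpendicular bisector through (3.5000, 4.0000)


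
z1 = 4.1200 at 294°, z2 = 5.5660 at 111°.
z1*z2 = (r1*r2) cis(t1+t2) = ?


r = 4.1200 * 5.5660 = 22.9319
theta = 294° + 111° = 405° = 45° (mod 360)

22.9319 cis(45°)


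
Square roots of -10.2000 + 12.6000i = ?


|z| = sqrt(104.04+158.76) = 16.2111
sqrt((|z|+a)/2) = sqrt((16.2111+(-10.2))/2) = sqrt(3.0056) = 1.7337
sqrt((|z|-a)/2) = sqrt((16.2111-(-10.2))/2) = sqrt(13.2056) = 3.6339

±(1.7337 + 3.6339i) i.e. 1.7337 + 3.6339i and -1.7337 - 3.6339i


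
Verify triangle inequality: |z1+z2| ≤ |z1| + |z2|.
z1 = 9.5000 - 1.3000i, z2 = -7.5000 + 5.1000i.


|z1| = sqrt(9.5^2 + (-1.3)^2) = sqrt(91.94) = 9.5885
|z2| = sqrt((-7.5)^2 + 5.1^2) = sqrt(82.26) = 9.0697
z1+z2 = 2.0000 + 3.8000i
|z1+z2| = sqrt(18.44) = 4.2942
|z1|+|z2| = 9.5885 + 9.0697 = 18.6582

|z1+z2| = 4.2942 ≤ |z1|+|z2| = 18.6582 (verified)


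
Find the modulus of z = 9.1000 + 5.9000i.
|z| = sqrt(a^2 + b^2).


|z| = sqrt(9.1^2 + 5.9^2) = sqrt(82.81 + 34.81) = sqrt(117.62) = 10.8453

|z| = 10.8453


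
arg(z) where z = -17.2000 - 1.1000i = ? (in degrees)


Re = -17.2, Im = -1.1
arg = atan2(-1.1, -17.2) = -176.3407 degrees

arg(z) = -176.3407 degrees


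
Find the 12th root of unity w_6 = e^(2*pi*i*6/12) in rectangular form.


Angle = 360*6/12 = 180°
a = cos(180°) = -1.0000
b = sin(180°) = 0

-1.0000 + 0i


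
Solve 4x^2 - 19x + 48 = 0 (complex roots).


disc = (-19)^2 - 4*4*48 = 361 - 768 = -407
sqrt(|disc|) = sqrt(407) = 20.1742
Real part = 19/(2*4) = 2.3750
Imag part = 20.1742/(2*4) = 2.5218

2.3750 ± 2.5218i


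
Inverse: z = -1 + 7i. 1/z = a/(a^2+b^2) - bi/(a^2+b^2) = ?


|z|^2 = 1+49 = 50
1/z = (-1 - 7i)/50

1/z = -0.0200 - 0.1400i


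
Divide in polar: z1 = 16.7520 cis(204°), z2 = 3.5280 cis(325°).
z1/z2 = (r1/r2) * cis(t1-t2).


r = 16.7520 / 3.5280 = 4.7483
theta = 204° - 325° = -121° = 239° (mod 360)

4.7483 cis(239°)


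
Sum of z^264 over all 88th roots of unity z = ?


The roots are w_k = w^k with w = e^(2*pi*i/88), and (w^k)^264 = (w^264)^k.
So S = 1 + u + u^2 + ... + u^(87) with u = w^264.
264 = 3*88 + 0, so 264 is a multiple of 88 and u = (w^88)^3 = 1.
Every one of the 88 terms equals 1: S = 88

S = 88


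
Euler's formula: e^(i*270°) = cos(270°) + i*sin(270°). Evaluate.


cos(270°) = 0
sin(270°) = -1.0000

e^(i*270°) = 0 - 1.0000i


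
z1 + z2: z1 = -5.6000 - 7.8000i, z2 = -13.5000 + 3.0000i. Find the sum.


Real: -5.6 - 13.5 = -19.1
Imag: -7.8 + 3 = -4.8

-19.1000 - 4.8000i


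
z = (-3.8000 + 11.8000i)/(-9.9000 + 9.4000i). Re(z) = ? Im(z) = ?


Multiply by conjugate: (-3.8000 + 11.8000i)(-9.9000 - 9.4000i) / ((-9.9)^2 + 9.4^2)
Numerator real = -3.8*(-9.9) + 11.8*9.4 = 148.54
Numerator imag = 11.8*(-9.9) - (-3.8)*9.4 = -81.1
Denominator = 186.37
Re(z) = 148.54/186.37 = 0.7970
Im(z) = -81.1/186.37 = -0.4352

Re(z) = 0.7970, Im(z) = -0.4352


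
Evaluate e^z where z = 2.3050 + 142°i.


e^2.3050 = 10.0242
cos(142°) = -0.78801
sin(142°) = 0.61566
Real = 10.0242*(-0.78801) = -7.8992
Imag = 10.0242*0.61566 = 6.1715

-7.8992 + 6.1715i


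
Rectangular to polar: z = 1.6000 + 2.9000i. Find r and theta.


r = sqrt(2.56+8.41) = sqrt(10.97) = 3.3121
theta = atan2(2.9, 1.6) = 61.1134 degrees

r = 3.3121, theta = 61.1134 degrees


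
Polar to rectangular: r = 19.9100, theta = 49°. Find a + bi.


a = 19.9100*cos(49°) = 19.9100*0.656059 = 13.0621
b = 19.9100*sin(49°) = 19.9100*0.75471 = 15.0263

13.0621 + 15.0263i


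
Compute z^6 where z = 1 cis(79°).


r^6 = 1^6 = 1
n*theta = 6*79° = 474° = 114° (mod 360)
a = 1*cos(114°) = -0.4067
b = 1*sin(114°) = 0.9135

1 cis(114°) = -0.4067 + 0.9135i


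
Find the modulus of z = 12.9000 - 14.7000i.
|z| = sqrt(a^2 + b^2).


|z| = sqrt(12.9^2 + (-14.7)^2) = sqrt(166.41 + 216.09) = sqrt(382.5) = 19.5576

|z| = 19.5576


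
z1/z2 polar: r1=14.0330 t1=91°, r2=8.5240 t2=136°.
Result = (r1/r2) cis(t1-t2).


r = 14.0330 / 8.5240 = 1.6463
theta = 91° - 136° = -45° = 315° (mod 360)

1.6463 cis(315°)


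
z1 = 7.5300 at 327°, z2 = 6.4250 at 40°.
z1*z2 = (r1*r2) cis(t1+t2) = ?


r = 7.5300 * 6.4250 = 48.3803
theta = 327° + 40° = 367° = 7° (mod 360)

48.3803 cis(7°)


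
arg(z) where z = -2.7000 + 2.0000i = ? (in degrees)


Re = -2.7, Im = 2
arg = atan2(2, -2.7) = 143.4711 degrees

arg(z) = 143.4711 degrees


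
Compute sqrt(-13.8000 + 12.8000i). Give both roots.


|z| = sqrt(190.44+163.84) = 18.8223
sqrt((|z|+a)/2) = sqrt((18.8223+(-13.8))/2) = sqrt(2.5112) = 1.5847
sqrt((|z|-a)/2) = sqrt((18.8223-(-13.8))/2) = sqrt(16.3112) = 4.0387

±(1.5847 + 4.0387i) i.e. 1.5847 + 4.0387i and -1.5847 - 4.0387i


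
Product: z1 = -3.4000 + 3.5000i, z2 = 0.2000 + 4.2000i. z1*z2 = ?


Real = -3.4*0.2 - 3.5*4.2 = -0.68 - 14.7 = -15.38
Imag = -3.4*4.2 + 0.2*3.5 = -14.28 + 0.7 = -13.58

-15.3800 - 13.5800i


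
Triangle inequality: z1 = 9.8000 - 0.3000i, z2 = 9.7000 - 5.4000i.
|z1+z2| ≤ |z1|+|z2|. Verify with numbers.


|z1| = sqrt(9.8^2 + (-0.3)^2) = sqrt(96.13) = 9.8046
|z2| = sqrt(9.7^2 + (-5.4)^2) = sqrt(123.25) = 11.1018
z1+z2 = 19.5000 - 5.7000i
|z1+z2| = sqrt(412.74) = 20.3160
|z1|+|z2| = 9.8046 + 11.1018 = 20.9064

|z1+z2| = 20.3160 ≤ |z1|+|z2| = 20.9064 (verified)


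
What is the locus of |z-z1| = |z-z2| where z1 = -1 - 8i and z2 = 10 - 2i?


Equal distances means the locus is the perpendicular bisector of z1 and z2.
Midpoint = ((-1+10)/2, (-8+(-2))/2) = (4.5000, -5.0000)

Perpendicular bisector through (4.5000, -5.0000)


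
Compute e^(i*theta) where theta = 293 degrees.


cos(293°) = 0.3907
sin(293°) = -0.9205

e^(i*293°) = 0.3907 - 0.9205i


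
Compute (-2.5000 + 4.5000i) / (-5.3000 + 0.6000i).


Conjugate of z2 = -5.3000 - 0.6000i
Numerator: (-2.5000 + 4.5000i)(-5.3000 - 0.6000i) = 15.9500 - 22.3500i
Denominator: (-5.3)^2 + 0.6^2 = 28.45
Result = (15.9500 - 22.3500i)/28.45

0.5606 - 0.7856i


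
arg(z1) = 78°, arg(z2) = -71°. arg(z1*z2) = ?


arg(z1*z2) = 78° - 71° = 7°
Normalized to (-180°, 180°]: 7°

7°


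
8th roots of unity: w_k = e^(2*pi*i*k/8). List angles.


The 8th roots of unity are cis(360k/8°) for k=0..7
Angle step = 360/8 = 45°
Primitive root: cis(45°)
Primitive root = 0.7071 + 0.7071i

8 roots at angles: 0°, 45°, 90°, 135°, 180°, 225°, 270°, 315°


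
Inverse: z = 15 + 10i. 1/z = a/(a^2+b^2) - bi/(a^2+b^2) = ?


|z|^2 = 225+100 = 325
1/z = (15 - 10i)/325

1/z = 0.0462 - 0.0308i


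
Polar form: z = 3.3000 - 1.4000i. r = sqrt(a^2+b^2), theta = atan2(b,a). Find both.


r = sqrt(10.89+1.96) = sqrt(12.85) = 3.5847
theta = atan2(-1.4, 3.3) = -22.9887 degrees

r = 3.5847, theta = -22.9887 degrees


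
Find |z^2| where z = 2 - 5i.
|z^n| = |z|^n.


|z| = sqrt(4+25) = sqrt(29) = 5.3852
|z^2| = |z|^2 = (sqrt(29))^2 = 29

|z^2| = 29


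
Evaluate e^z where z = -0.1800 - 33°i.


e^-0.1800 = 0.8353
cos(-33°) = 0.83867
sin(-33°) = -0.5446
Real = 0.8353*0.83867 = 0.7005
Imag = 0.8353*(-0.5446) = -0.4549

0.7005 - 0.4549i


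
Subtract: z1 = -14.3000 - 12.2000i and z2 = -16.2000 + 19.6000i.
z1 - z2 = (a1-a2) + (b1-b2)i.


Real: -14.3 + 16.2 = 1.9
Imag: -12.2 - 19.6 = -31.8

1.9000 - 31.8000i


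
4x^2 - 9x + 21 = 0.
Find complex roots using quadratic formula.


disc = (-9)^2 - 4*4*21 = 81 - 336 = -255
sqrt(|disc|) = sqrt(255) = 15.9687
Real part = 9/(2*4) = 1.1250
Imag part = 15.9687/(2*4) = 1.9961

1.1250 ± 1.9961i


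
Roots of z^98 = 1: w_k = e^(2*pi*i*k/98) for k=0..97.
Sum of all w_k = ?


The sum of all 98th roots of unity is 0.
Geometric series: (1 - w^98)/(1 - w) = (1-1)/(1-w) = 0 since w^98 = 1, w ≠ 1.
Alternatively: coefficient of z^97 in z^98 - 1 is 0.

0


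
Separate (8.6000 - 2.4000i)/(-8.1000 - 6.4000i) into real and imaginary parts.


Multiply by conjugate: (8.6000 - 2.4000i)(-8.1000 + 6.4000i) / ((-8.1)^2 + (-6.4)^2)
Numerator real = 8.6*(-8.1) - (2.4)*(-6.4) = -54.3
Numerator imag = -2.4*(-8.1) - 8.6*(-6.4) = 74.48
Denominator = 106.57
Re(z) = -54.3/106.57 = -0.5095
Im(z) = 74.48/106.57 = 0.6989

Re(z) = -0.5095, Im(z) = 0.6989


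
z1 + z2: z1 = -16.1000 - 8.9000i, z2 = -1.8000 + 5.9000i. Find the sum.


Real: -16.1 - 1.8 = -17.9
Imag: -8.9 + 5.9 = -3

-17.9000 - 3.0000i


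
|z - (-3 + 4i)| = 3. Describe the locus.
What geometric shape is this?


|z - z0| = r is a circle with center z0 and radius r.
Center = (-3, 4), radius = 3

Circle with center (-3, 4) and radius 3


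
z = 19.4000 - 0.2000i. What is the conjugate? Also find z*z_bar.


z_bar = 19.4000 + 0.2000i
z*z_bar = 19.4^2 + (-0.2)^2 = 376.36 + 0.04 = 376.4

z_bar = 19.4000 + 0.2000i, z*z_bar = 376.4


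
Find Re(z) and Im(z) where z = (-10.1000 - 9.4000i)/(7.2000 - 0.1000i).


Multiply by conjugate: (-10.1000 - 9.4000i)(7.2000 + 0.1000i) / (7.2^2 + (-0.1)^2)
Numerator real = -10.1*7.2 - (9.4)*(-0.1) = -71.78
Numerator imag = -9.4*7.2 - (-10.1)*(-0.1) = -68.69
Denominator = 51.85
Re(z) = -71.78/51.85 = -1.3844
Im(z) = -68.69/51.85 = -1.3248

Re(z) = -1.3844, Im(z) = -1.3248


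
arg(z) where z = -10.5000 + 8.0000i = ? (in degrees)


Re = -10.5, Im = 8
arg = atan2(8, -10.5) = 142.6961 degrees

arg(z) = 142.6961 degrees


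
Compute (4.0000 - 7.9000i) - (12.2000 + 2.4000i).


Real: 4 - 12.2 = -8.2
Imag: -7.9 - 2.4 = -10.3

-8.2000 - 10.3000i


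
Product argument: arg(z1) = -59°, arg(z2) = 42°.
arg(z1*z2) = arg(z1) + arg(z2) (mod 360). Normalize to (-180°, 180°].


arg(z1*z2) = -59° + 42° = -17°
Normalized to (-180°, 180°]: -17°

-17°


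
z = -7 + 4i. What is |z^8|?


|z| = sqrt(49+16) = sqrt(65) = 8.0623
|z^8| = |z|^8 = (sqrt(65))^8 = 65^4 = 17850625

|z^8| = 17850625


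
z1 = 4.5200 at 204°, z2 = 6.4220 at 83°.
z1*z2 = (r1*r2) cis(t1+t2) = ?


r = 4.5200 * 6.4220 = 29.0274
theta = 204° + 83° = 287° = 287° (mod 360)

29.0274 cis(287°)


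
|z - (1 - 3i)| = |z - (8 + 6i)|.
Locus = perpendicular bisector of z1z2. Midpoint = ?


Equal distances means the locus is the perpendicular bisector of z1 and z2.
Midpoint = ((1+8)/2, (-3+6)/2) = (4.5000, 1.5000)

Perpendicular bisector through (4.5000, 1.5000)


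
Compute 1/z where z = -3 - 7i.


|z|^2 = 9+49 = 58
1/z = (-3 + 7i)/58

1/z = -0.0517 + 0.1207i


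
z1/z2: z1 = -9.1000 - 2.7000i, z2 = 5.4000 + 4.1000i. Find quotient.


Conjugate of z2 = 5.4000 - 4.1000i
Numerator: (-9.1000 - 2.7000i)(5.4000 - 4.1000i) = -60.2100 + 22.7300i
Denominator: 5.4^2 + 4.1^2 = 45.97
Result = (-60.2100 + 22.7300i)/45.97

-1.3098 + 0.4945i


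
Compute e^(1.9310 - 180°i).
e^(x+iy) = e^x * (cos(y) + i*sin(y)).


e^1.9310 = 6.8964
cos(-180°) = -1
sin(-180°) = 0
Real = 6.8964*(-1) = -6.8964
Imag = 6.8964*0 = 0

-6.8964 + 0i


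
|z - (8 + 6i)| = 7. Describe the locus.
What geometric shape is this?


|z - z0| = r is a circle with center z0 and radius r.
Center = (8, 6), radius = 7

Circle with center (8, 6) and radius 7


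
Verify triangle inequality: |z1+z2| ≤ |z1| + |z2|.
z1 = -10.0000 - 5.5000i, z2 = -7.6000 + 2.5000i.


|z1| = sqrt((-10)^2 + (-5.5)^2) = sqrt(130.25) = 11.4127
|z2| = sqrt((-7.6)^2 + 2.5^2) = sqrt(64.01) = 8.0006
z1+z2 = -17.6000 - 3.0000i
|z1+z2| = sqrt(318.76) = 17.8539
|z1|+|z2| = 11.4127 + 8.0006 = 19.4133

|z1+z2| = 17.8539 ≤ |z1|+|z2| = 19.4133 (verified)


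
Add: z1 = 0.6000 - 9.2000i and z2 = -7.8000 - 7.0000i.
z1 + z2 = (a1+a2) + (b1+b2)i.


Real: 0.6 - 7.8 = -7.2
Imag: -9.2 - 7 = -16.2

-7.2000 - 16.2000i


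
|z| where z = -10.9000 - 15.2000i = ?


|z| = sqrt((-10.9)^2 + (-15.2)^2) = sqrt(118.81 + 231.04) = sqrt(349.85) = 18.7043

|z| = 18.7043


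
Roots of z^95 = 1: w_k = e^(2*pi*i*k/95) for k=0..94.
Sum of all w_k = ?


The sum of all 95th roots of unity is 0.
Geometric series: (1 - w^95)/(1 - w) = (1-1)/(1-w) = 0 since w^95 = 1, w ≠ 1.
Alternatively: coefficient of z^94 in z^95 - 1 is 0.

0


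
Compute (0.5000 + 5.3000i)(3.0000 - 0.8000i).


Real = 0.5*3 - 5.3*(-0.8) = 1.5 - (-4.24) = 5.74
Imag = 0.5*(-0.8) + 3*5.3 = -0.4 + 15.9 = 15.5

5.7400 + 15.5000i


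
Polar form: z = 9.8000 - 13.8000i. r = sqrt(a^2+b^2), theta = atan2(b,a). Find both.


r = sqrt(96.04+190.44) = sqrt(286.48) = 16.9257
theta = atan2(-13.8, 9.8) = -54.6197 degrees

r = 16.9257, theta = -54.6197 degrees


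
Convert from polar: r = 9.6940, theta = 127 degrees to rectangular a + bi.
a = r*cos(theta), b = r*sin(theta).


a = 9.6940*cos(127°) = 9.6940*(-0.60182) = -5.8340
b = 9.6940*sin(127°) = 9.6940*0.79864 = 7.7420

-5.8340 + 7.7420i


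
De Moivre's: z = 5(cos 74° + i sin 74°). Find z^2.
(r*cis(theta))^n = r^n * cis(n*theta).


r^2 = 5^2 = 25
n*theta = 2*74° = 148° = 148° (mod 360)
a = 25*cos(148°) = -21.2012
b = 25*sin(148°) = 13.2480

25 cis(148°) = -21.2012 + 13.2480i


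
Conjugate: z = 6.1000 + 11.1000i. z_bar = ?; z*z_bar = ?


z_bar = 6.1000 - 11.1000i
z*z_bar = 6.1^2 + 11.1^2 = 37.21 + 123.21 = 160.42

z_bar = 6.1000 - 11.1000i, z*z_bar = 160.42


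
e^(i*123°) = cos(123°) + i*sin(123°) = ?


cos(123°) = -0.5446
sin(123°) = 0.8387

e^(i*123°) = -0.5446 + 0.8387i


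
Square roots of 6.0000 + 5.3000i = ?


|z| = sqrt(36+28.09) = 8.0056
sqrt((|z|+a)/2) = sqrt((8.0056+6)/2) = sqrt(7.0028) = 2.6463
sqrt((|z|-a)/2) = sqrt((8.0056-6)/2) = sqrt(1.0028) = 1.0014

±(2.6463 + 1.0014i) i.e. 2.6463 + 1.0014i and -2.6463 - 1.0014i


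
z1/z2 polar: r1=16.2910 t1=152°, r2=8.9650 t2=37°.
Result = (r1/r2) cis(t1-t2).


r = 16.2910 / 8.9650 = 1.8172
theta = 152° - 37° = 115° = 115° (mod 360)

1.8172 cis(115°)


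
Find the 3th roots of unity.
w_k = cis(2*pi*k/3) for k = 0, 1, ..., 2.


The 3th roots of unity are cis(360k/3°) for k=0..2
Angle step = 360/3 = 120°
Primitive root: cis(120°)
Primitive root = -0.5000 + 0.8660i

3 roots at angles: 0°, 120°, 240°


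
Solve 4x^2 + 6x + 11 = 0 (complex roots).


disc = 6^2 - 4*4*11 = 36 - 176 = -140
sqrt(|disc|) = sqrt(140) = 11.8322
Real part = -6/(2*4) = -0.7500
Imag part = 11.8322/(2*4) = 1.4790

-0.7500 ± 1.4790i


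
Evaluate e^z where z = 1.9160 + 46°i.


e^1.9160 = 6.7937
cos(46°) = 0.69466
sin(46°) = 0.71934
Real = 6.7937*0.69466 = 4.7193
Imag = 6.7937*0.71934 = 4.8870

4.7193 + 4.8870i


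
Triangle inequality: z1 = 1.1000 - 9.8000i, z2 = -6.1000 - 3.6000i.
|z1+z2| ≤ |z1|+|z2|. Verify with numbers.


|z1| = sqrt(1.1^2 + (-9.8)^2) = sqrt(97.25) = 9.8615
|z2| = sqrt((-6.1)^2 + (-3.6)^2) = sqrt(50.17) = 7.0831
z1+z2 = -5.0000 - 13.4000i
|z1+z2| = sqrt(204.56) = 14.3024
|z1|+|z2| = 9.8615 + 7.0831 = 16.9446

|z1+z2| = 14.3024 ≤ |z1|+|z2| = 16.9446 (verified)


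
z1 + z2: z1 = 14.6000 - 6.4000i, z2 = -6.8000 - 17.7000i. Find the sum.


Real: 14.6 - 6.8 = 7.8
Imag: -6.4 - 17.7 = -24.1

7.8000 - 24.1000i


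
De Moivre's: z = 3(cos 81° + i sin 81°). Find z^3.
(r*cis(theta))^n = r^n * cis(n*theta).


r^3 = 3^3 = 27
n*theta = 3*81° = 243° = 243° (mod 360)
a = 27*cos(243°) = -12.2577
b = 27*sin(243°) = -24.0572

27 cis(243°) = -12.2577 - 24.0572i


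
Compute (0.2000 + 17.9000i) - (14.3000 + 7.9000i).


Real: 0.2 - 14.3 = -14.1
Imag: 17.9 - 7.9 = 10

-14.1000 + 10.0000i


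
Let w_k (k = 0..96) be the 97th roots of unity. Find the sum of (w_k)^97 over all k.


The roots are w_k = w^k with w = e^(2*pi*i/97), and (w^k)^97 = (w^97)^k.
So S = 1 + u + u^2 + ... + u^(96) with u = w^97.
97 = 1*97 + 0, so 97 is a multiple of 97 and u = (w^97)^1 = 1.
Every one of the 97 terms equals 1: S = 97

S = 97


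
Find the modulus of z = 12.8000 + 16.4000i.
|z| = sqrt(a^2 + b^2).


|z| = sqrt(12.8^2 + 16.4^2) = sqrt(163.84 + 268.96) = sqrt(432.8) = 20.8038

|z| = 20.8038


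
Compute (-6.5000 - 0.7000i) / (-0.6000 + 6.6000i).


Conjugate of z2 = -0.6000 - 6.6000i
Numerator: (-6.5000 - 0.7000i)(-0.6000 - 6.6000i) = -0.7200 + 43.3200i
Denominator: (-0.6)^2 + 6.6^2 = 43.92
Result = (-0.7200 + 43.3200i)/43.92

-0.0164 + 0.9863i


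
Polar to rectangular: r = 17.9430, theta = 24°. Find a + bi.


a = 17.9430*cos(24°) = 17.9430*0.913545 = 16.3917
b = 17.9430*sin(24°) = 17.9430*0.40674 = 7.2981

16.3917 + 7.2981i


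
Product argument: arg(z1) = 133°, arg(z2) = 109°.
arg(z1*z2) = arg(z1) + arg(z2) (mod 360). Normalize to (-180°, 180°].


arg(z1*z2) = 133° + 109° = 242°
Normalized to (-180°, 180°]: -118°

-118°


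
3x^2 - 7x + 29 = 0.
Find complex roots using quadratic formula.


disc = (-7)^2 - 4*3*29 = 49 - 348 = -299
sqrt(|disc|) = sqrt(299) = 17.2916
Real part = 7/(2*3) = 1.1667
Imag part = 17.2916/(2*3) = 2.8819

1.1667 ± 2.8819i


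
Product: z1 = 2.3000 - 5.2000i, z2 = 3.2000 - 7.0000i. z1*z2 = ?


Real = 2.3*3.2 - (-5.2)*(-7) = 7.36 - 36.4 = -29.04
Imag = 2.3*(-7) + 3.2*(-5.2) = -16.1 - (16.64) = -32.74

-29.0400 - 32.7400i


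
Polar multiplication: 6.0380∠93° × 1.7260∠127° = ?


r = 6.0380 * 1.7260 = 10.4216
theta = 93° + 127° = 220° = 220° (mod 360)

10.4216 cis(220°)


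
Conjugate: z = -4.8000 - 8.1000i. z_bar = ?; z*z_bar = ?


z_bar = -4.8000 + 8.1000i
z*z_bar = (-4.8)^2 + (-8.1)^2 = 23.04 + 65.61 = 88.65

z_bar = -4.8000 + 8.1000i, z*z_bar = 88.65


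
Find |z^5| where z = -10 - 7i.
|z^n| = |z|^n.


|z| = sqrt(100+49) = sqrt(149) = 12.2066
|z^5| = |z|^5 = (sqrt(149))^5 = 149^2 * sqrt(149) = 22201*sqrt(149)

|z^5| = 22201*sqrt(149) ≈ 270997.7412


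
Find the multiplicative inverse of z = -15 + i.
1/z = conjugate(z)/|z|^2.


|z|^2 = 225+1 = 226
1/z = (-15 - 1i)/226

1/z = -0.0664 - 0.0044i


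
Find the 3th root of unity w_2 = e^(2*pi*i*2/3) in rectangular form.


Angle = 360*2/3 = 240°
a = cos(240°) = -0.5000
b = sin(240°) = -0.8660

-0.5000 - 0.8660i


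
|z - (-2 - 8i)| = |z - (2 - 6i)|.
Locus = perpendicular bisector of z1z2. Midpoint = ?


Equal distances means the locus is the perpendicular bisector of z1 and z2.
Midpoint = ((-2+2)/2, (-8+(-6))/2) = (0, -7.0000)

Perpendicular bisector through (0, -7.0000)


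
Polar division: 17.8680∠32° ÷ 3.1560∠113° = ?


r = 17.8680 / 3.1560 = 5.6616
theta = 32° - 113° = -81° = 279° (mod 360)

5.6616 cis(279°)


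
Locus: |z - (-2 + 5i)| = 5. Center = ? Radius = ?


|z - z0| = r is a circle with center z0 and radius r.
Center = (-2, 5), radius = 5

Circle with center (-2, 5) and radius 5


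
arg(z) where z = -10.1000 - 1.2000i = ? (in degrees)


Re = -10.1, Im = -1.2
arg = atan2(-1.2, -10.1) = -173.2243 degrees

arg(z) = -173.2243 degrees


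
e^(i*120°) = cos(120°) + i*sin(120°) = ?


cos(120°) = -0.5000
sin(120°) = 0.8660

e^(i*120°) = -0.5000 + 0.8660i


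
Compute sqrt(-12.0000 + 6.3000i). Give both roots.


|z| = sqrt(144+39.69) = 13.5532
sqrt((|z|+a)/2) = sqrt((13.5532+(-12))/2) = sqrt(0.7766) = 0.8813
sqrt((|z|-a)/2) = sqrt((13.5532-(-12))/2) = sqrt(12.7766) = 3.5744

±(0.8813 + 3.5744i) i.e. 0.8813 + 3.5744i and -0.8813 - 3.5744i


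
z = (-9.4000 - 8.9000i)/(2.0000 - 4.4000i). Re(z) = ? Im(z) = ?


Multiply by conjugate: (-9.4000 - 8.9000i)(2.0000 + 4.4000i) / (2^2 + (-4.4)^2)
Numerator real = -9.4*2 - (8.9)*(-4.4) = 20.36
Numerator imag = -8.9*2 - (-9.4)*(-4.4) = -59.16
Denominator = 23.36
Re(z) = 20.36/23.36 = 0.8716
Im(z) = -59.16/23.36 = -2.5325

Re(z) = 0.8716, Im(z) = -2.5325
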